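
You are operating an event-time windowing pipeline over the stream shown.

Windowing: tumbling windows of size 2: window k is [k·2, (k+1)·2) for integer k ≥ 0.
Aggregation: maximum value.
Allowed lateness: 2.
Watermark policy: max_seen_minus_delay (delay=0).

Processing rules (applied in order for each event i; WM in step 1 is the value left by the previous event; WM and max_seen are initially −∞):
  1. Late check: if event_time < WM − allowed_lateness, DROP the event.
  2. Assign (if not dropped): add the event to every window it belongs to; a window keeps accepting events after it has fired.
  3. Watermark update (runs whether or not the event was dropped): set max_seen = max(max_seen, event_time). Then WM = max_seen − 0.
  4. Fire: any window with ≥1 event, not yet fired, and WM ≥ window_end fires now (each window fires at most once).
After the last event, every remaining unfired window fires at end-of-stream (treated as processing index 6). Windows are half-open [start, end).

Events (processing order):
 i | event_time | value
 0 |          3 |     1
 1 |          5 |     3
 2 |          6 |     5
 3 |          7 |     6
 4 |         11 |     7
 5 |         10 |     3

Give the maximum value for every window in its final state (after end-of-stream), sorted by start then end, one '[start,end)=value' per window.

[2,4)=1 [4,6)=3 [6,8)=6 [10,12)=7

i=0 t=3 v=1: → [2,4); WM=3
i=1 t=5 v=3: → [4,6); WM=5; [2,4) fires=1
i=2 t=6 v=5: → [6,8); WM=6; [4,6) fires=3
i=3 t=7 v=6: → [6,8); WM=7
i=4 t=11 v=7: → [10,12); WM=11; [6,8) fires=6
i=5 t=10 v=3: → [10,12); WM=11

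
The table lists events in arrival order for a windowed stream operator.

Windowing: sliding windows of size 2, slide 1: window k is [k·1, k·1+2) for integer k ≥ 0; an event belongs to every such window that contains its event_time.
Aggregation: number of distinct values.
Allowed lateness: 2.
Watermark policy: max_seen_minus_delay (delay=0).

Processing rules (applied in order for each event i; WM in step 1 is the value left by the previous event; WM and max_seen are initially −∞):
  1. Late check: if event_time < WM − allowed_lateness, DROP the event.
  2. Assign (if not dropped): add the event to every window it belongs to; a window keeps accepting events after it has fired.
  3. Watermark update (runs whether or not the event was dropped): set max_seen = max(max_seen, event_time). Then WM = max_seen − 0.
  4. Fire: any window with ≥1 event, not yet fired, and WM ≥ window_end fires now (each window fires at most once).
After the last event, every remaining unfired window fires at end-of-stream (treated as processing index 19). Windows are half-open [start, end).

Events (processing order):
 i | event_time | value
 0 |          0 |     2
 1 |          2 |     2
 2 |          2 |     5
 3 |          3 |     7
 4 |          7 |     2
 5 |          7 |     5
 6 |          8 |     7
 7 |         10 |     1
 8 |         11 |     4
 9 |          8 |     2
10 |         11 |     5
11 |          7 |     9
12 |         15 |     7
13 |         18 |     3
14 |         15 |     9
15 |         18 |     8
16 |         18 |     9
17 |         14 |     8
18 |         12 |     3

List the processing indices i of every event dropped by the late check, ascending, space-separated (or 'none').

9 11 14 17 18

i=0 t=0 v=2: → [0,2); WM=0
i=1 t=2 v=2: → [2,4),[1,3); WM=2; [0,2) fires=1
i=2 t=2 v=5: → [2,4),[1,3); WM=2
i=3 t=3 v=7: → [3,5),[2,4); WM=3; [1,3) fires=2
i=4 t=7 v=2: → [7,9),[6,8); WM=7; [2,4) fires=3 [3,5) fires=1
i=5 t=7 v=5: → [7,9),[6,8); WM=7
i=6 t=8 v=7: → [8,10),[7,9); WM=8; [6,8) fires=2
i=7 t=10 v=1: → [10,12),[9,11); WM=10; [7,9) fires=3 [8,10) fires=1
i=8 t=11 v=4: → [11,13),[10,12); WM=11; [9,11) fires=1
i=9 t=8 v=2: DROP (t<11-2); WM=11
i=10 t=11 v=5: → [11,13),[10,12); WM=11
i=11 t=7 v=9: DROP (t<11-2); WM=11
i=12 t=15 v=7: → [15,17),[14,16); WM=15; [10,12) fires=3 [11,13) fires=2
i=13 t=18 v=3: → [18,20),[17,19); WM=18; [14,16) fires=1 [15,17) fires=1
i=14 t=15 v=9: DROP (t<18-2); WM=18
i=15 t=18 v=8: → [18,20),[17,19); WM=18
i=16 t=18 v=9: → [18,20),[17,19); WM=18
i=17 t=14 v=8: DROP (t<18-2); WM=18
i=18 t=12 v=3: DROP (t<18-2); WM=18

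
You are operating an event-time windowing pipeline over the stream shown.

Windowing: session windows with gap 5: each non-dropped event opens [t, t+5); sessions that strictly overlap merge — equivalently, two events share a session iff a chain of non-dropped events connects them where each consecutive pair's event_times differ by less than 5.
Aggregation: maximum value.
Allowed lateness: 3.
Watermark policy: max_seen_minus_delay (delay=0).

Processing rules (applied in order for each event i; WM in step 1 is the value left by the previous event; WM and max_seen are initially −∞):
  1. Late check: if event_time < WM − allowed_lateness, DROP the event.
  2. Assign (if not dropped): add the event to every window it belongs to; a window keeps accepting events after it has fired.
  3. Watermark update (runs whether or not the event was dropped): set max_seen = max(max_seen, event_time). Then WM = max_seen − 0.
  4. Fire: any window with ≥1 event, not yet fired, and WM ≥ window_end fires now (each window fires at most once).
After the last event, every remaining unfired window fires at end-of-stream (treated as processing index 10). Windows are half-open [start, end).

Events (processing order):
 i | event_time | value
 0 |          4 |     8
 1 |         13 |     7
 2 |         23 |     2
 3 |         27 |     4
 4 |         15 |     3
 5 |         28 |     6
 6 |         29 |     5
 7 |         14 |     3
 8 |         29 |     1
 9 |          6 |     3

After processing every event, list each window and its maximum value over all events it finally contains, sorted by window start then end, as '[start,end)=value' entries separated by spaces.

[4,9)=8 [13,18)=7 [23,34)=6

i=0 t=4 v=8: → [4,9); WM=4
i=1 t=13 v=7: → [13,18); WM=13
i=2 t=23 v=2: → [23,28); WM=23
i=3 t=27 v=4: → [23,32); WM=27
i=4 t=15 v=3: DROP (t<27-3); WM=27
i=5 t=28 v=6: → [23,33); WM=28
i=6 t=29 v=5: → [23,34); WM=29
i=7 t=14 v=3: DROP (t<29-3); WM=29
i=8 t=29 v=1: → [23,34); WM=29
i=9 t=6 v=3: DROP (t<29-3); WM=29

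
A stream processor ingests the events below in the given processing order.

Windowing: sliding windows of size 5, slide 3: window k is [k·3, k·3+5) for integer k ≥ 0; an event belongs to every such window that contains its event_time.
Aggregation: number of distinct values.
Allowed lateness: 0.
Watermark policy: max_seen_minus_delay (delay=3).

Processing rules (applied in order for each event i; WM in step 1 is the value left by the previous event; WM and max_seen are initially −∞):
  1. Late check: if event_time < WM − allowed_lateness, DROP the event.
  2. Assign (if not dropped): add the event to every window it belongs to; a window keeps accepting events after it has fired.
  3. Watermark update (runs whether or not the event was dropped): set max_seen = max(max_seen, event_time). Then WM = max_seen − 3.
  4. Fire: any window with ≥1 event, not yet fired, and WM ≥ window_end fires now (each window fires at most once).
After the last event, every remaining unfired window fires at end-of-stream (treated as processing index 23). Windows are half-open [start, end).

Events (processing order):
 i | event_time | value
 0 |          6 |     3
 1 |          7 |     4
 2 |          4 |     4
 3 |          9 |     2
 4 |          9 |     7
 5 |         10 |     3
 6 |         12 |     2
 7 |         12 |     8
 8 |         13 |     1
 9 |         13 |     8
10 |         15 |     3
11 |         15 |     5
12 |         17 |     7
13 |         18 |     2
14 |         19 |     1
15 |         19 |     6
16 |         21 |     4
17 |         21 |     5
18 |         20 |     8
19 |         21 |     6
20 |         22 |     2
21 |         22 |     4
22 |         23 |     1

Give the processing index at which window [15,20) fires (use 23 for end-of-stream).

i=0 t=6 v=3: → [6,11),[3,8); WM=3
i=1 t=7 v=4: → [6,11),[3,8); WM=4
i=2 t=4 v=4: → [3,8),[0,5); WM=4
i=3 t=9 v=2: → [9,14),[6,11); WM=6; [0,5) fires=1
i=4 t=9 v=7: → [9,14),[6,11); WM=6
i=5 t=10 v=3: → [9,14),[6,11); WM=7
i=6 t=12 v=2: → [12,17),[9,14); WM=9; [3,8) fires=2
i=7 t=12 v=8: → [12,17),[9,14); WM=9
i=8 t=13 v=1: → [12,17),[9,14); WM=10
i=9 t=13 v=8: → [12,17),[9,14); WM=10
i=10 t=15 v=3: → [15,20),[12,17); WM=12; [6,11) fires=4
i=11 t=15 v=5: → [15,20),[12,17); WM=12
i=12 t=17 v=7: → [15,20); WM=14; [9,14) fires=5
i=13 t=18 v=2: → [18,23),[15,20); WM=15
i=14 t=19 v=1: → [18,23),[15,20); WM=16
i=15 t=19 v=6: → [18,23),[15,20); WM=16
i=16 t=21 v=4: → [21,26),[18,23); WM=18; [12,17) fires=5
i=17 t=21 v=5: → [21,26),[18,23); WM=18
i=18 t=20 v=8: → [18,23); WM=18
i=19 t=21 v=6: → [21,26),[18,23); WM=18
i=20 t=22 v=2: → [21,26),[18,23); WM=19
i=21 t=22 v=4: → [21,26),[18,23); WM=19
i=22 t=23 v=1: → [21,26); WM=20; [15,20) fires=6

22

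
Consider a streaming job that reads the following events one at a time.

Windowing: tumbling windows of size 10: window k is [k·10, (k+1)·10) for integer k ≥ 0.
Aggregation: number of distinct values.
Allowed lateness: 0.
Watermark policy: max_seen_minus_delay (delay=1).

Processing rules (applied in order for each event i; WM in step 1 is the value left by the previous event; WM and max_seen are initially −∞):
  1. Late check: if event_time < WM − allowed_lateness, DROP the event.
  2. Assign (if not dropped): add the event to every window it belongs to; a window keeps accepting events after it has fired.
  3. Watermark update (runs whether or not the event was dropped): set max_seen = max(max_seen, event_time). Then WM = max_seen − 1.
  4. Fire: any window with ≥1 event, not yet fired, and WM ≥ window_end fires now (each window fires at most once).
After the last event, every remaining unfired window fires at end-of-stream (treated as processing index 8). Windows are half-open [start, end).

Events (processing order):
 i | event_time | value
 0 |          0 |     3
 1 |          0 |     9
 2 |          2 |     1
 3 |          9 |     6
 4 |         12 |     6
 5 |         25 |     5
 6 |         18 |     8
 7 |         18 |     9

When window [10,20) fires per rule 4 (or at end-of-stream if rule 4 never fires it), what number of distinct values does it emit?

1

i=0 t=0 v=3: → [0,10); WM=-1
i=1 t=0 v=9: → [0,10); WM=-1
i=2 t=2 v=1: → [0,10); WM=1
i=3 t=9 v=6: → [0,10); WM=8
i=4 t=12 v=6: → [10,20); WM=11; [0,10) fires=4
i=5 t=25 v=5: → [20,30); WM=24; [10,20) fires=1
i=6 t=18 v=8: DROP (t<24-0); WM=24
i=7 t=18 v=9: DROP (t<24-0); WM=24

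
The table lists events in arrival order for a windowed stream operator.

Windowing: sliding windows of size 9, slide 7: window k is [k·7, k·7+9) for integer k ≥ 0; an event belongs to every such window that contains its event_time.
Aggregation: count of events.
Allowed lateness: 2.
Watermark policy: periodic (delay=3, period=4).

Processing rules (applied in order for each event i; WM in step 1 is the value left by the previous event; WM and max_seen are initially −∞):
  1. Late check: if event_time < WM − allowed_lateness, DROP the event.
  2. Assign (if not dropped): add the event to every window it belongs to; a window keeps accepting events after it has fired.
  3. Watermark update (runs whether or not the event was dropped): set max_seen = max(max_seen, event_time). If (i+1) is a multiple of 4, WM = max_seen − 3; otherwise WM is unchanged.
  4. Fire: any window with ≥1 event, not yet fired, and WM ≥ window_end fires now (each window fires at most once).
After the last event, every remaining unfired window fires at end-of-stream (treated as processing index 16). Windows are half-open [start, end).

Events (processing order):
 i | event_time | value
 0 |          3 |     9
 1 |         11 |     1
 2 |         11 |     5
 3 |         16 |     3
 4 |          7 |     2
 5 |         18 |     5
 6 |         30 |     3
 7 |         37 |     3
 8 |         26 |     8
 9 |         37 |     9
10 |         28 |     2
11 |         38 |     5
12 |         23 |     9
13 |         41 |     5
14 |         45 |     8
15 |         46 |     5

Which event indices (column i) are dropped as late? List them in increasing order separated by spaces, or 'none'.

4 8 10 12

i=0 t=3 v=9: → [0,9); WM=−∞
i=1 t=11 v=1: → [7,16); WM=−∞
i=2 t=11 v=5: → [7,16); WM=−∞
i=3 t=16 v=3: → [14,23); WM=13; [0,9) fires=1
i=4 t=7 v=2: DROP (t<13-2); WM=13
i=5 t=18 v=5: → [14,23); WM=13
i=6 t=30 v=3: → [28,37); WM=13
i=7 t=37 v=3: → [35,44); WM=34; [7,16) fires=2 [14,23) fires=2
i=8 t=26 v=8: DROP (t<34-2); WM=34
i=9 t=37 v=9: → [35,44); WM=34
i=10 t=28 v=2: DROP (t<34-2); WM=34
i=11 t=38 v=5: → [35,44); WM=35
i=12 t=23 v=9: DROP (t<35-2); WM=35
i=13 t=41 v=5: → [35,44); WM=35
i=14 t=45 v=8: → [42,51); WM=35
i=15 t=46 v=5: → [42,51); WM=43; [28,37) fires=1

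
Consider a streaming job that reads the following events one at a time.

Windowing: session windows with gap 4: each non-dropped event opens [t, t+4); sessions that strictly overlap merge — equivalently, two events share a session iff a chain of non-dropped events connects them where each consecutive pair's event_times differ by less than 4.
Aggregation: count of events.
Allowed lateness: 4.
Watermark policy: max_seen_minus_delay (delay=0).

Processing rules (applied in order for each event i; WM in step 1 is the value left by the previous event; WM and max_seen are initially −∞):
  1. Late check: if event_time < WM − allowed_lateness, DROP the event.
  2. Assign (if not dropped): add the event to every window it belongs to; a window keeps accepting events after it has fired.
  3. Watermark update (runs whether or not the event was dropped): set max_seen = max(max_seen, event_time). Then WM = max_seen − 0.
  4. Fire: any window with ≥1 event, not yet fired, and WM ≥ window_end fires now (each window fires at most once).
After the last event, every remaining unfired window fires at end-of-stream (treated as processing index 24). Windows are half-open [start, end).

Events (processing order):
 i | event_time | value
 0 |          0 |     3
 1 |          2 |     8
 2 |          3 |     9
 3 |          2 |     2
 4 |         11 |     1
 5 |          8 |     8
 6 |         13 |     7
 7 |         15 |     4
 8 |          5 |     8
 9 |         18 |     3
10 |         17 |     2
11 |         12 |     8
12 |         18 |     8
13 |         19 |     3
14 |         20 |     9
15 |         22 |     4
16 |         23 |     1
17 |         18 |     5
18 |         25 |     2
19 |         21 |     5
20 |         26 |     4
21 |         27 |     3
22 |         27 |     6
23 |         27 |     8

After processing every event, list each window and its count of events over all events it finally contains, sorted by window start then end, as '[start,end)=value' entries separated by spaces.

i=0 t=0 v=3: → [0,4); WM=0
i=1 t=2 v=8: → [0,6); WM=2
i=2 t=3 v=9: → [0,7); WM=3
i=3 t=2 v=2: → [0,7); WM=3
i=4 t=11 v=1: → [11,15); WM=11
i=5 t=8 v=8: → [8,15); WM=11
i=6 t=13 v=7: → [8,17); WM=13
i=7 t=15 v=4: → [8,19); WM=15
i=8 t=5 v=8: DROP (t<15-4); WM=15
i=9 t=18 v=3: → [8,22); WM=18
i=10 t=17 v=2: → [8,22); WM=18
i=11 t=12 v=8: DROP (t<18-4); WM=18
i=12 t=18 v=8: → [8,22); WM=18
i=13 t=19 v=3: → [8,23); WM=19
i=14 t=20 v=9: → [8,24); WM=20
i=15 t=22 v=4: → [8,26); WM=22
i=16 t=23 v=1: → [8,27); WM=23
i=17 t=18 v=5: DROP (t<23-4); WM=23
i=18 t=25 v=2: → [8,29); WM=25
i=19 t=21 v=5: → [8,29); WM=25
i=20 t=26 v=4: → [8,30); WM=26
i=21 t=27 v=3: → [8,31); WM=27
i=22 t=27 v=6: → [8,31); WM=27
i=23 t=27 v=8: → [8,31); WM=27

[0,7)=4 [8,31)=17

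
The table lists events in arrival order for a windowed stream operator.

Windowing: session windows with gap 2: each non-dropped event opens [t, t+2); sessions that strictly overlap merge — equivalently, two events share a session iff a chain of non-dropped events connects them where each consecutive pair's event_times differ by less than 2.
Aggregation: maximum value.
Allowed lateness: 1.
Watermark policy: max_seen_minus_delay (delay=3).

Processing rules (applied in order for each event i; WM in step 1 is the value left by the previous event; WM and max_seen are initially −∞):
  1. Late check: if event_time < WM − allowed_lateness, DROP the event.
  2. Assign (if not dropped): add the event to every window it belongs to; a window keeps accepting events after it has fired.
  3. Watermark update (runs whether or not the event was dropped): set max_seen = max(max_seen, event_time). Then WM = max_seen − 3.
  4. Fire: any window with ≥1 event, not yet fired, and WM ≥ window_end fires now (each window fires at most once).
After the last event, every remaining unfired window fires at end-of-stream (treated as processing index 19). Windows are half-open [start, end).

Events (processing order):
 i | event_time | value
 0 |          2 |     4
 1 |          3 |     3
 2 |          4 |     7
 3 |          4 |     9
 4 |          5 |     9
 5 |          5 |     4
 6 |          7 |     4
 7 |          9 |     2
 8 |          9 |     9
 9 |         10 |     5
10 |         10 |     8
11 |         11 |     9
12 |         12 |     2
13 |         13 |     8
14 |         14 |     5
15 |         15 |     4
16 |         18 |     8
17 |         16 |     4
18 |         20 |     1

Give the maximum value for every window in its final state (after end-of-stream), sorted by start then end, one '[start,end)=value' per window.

[2,7)=9 [7,9)=4 [9,18)=9 [18,20)=8 [20,22)=1

i=0 t=2 v=4: → [2,4); WM=-1
i=1 t=3 v=3: → [2,5); WM=0
i=2 t=4 v=7: → [2,6); WM=1
i=3 t=4 v=9: → [2,6); WM=1
i=4 t=5 v=9: → [2,7); WM=2
i=5 t=5 v=4: → [2,7); WM=2
i=6 t=7 v=4: → [7,9); WM=4
i=7 t=9 v=2: → [9,11); WM=6
i=8 t=9 v=9: → [9,11); WM=6
i=9 t=10 v=5: → [9,12); WM=7
i=10 t=10 v=8: → [9,12); WM=7
i=11 t=11 v=9: → [9,13); WM=8
i=12 t=12 v=2: → [9,14); WM=9
i=13 t=13 v=8: → [9,15); WM=10
i=14 t=14 v=5: → [9,16); WM=11
i=15 t=15 v=4: → [9,17); WM=12
i=16 t=18 v=8: → [18,20); WM=15
i=17 t=16 v=4: → [9,18); WM=15
i=18 t=20 v=1: → [20,22); WM=17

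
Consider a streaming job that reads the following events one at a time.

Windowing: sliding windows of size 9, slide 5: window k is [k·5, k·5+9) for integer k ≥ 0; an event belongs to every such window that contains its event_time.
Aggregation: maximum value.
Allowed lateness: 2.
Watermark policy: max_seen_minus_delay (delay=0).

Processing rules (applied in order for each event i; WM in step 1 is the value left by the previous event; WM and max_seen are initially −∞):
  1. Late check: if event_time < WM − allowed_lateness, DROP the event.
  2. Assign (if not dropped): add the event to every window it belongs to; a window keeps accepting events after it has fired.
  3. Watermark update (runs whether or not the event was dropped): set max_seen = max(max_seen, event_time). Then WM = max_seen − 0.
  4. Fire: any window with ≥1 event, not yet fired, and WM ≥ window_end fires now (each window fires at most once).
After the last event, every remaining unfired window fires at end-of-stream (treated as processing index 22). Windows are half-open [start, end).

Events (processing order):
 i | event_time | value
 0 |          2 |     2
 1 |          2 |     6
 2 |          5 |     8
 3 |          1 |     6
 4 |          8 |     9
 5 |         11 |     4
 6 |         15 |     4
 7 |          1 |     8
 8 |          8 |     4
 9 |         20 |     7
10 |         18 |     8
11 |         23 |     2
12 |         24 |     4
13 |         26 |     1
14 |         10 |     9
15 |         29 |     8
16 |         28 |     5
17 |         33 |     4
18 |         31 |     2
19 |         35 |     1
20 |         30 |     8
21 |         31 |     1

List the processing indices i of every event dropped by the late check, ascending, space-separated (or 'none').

3 7 8 14 20 21

i=0 t=2 v=2: → [0,9); WM=2
i=1 t=2 v=6: → [0,9); WM=2
i=2 t=5 v=8: → [5,14),[0,9); WM=5
i=3 t=1 v=6: DROP (t<5-2); WM=5
i=4 t=8 v=9: → [5,14),[0,9); WM=8
i=5 t=11 v=4: → [10,19),[5,14); WM=11; [0,9) fires=9
i=6 t=15 v=4: → [15,24),[10,19); WM=15; [5,14) fires=9
i=7 t=1 v=8: DROP (t<15-2); WM=15
i=8 t=8 v=4: DROP (t<15-2); WM=15
i=9 t=20 v=7: → [20,29),[15,24); WM=20; [10,19) fires=4
i=10 t=18 v=8: → [15,24),[10,19); WM=20
i=11 t=23 v=2: → [20,29),[15,24); WM=23
i=12 t=24 v=4: → [20,29); WM=24; [15,24) fires=8
i=13 t=26 v=1: → [25,34),[20,29); WM=26
i=14 t=10 v=9: DROP (t<26-2); WM=26
i=15 t=29 v=8: → [25,34); WM=29; [20,29) fires=7
i=16 t=28 v=5: → [25,34),[20,29); WM=29
i=17 t=33 v=4: → [30,39),[25,34); WM=33
i=18 t=31 v=2: → [30,39),[25,34); WM=33
i=19 t=35 v=1: → [35,44),[30,39); WM=35; [25,34) fires=8
i=20 t=30 v=8: DROP (t<35-2); WM=35
i=21 t=31 v=1: DROP (t<35-2); WM=35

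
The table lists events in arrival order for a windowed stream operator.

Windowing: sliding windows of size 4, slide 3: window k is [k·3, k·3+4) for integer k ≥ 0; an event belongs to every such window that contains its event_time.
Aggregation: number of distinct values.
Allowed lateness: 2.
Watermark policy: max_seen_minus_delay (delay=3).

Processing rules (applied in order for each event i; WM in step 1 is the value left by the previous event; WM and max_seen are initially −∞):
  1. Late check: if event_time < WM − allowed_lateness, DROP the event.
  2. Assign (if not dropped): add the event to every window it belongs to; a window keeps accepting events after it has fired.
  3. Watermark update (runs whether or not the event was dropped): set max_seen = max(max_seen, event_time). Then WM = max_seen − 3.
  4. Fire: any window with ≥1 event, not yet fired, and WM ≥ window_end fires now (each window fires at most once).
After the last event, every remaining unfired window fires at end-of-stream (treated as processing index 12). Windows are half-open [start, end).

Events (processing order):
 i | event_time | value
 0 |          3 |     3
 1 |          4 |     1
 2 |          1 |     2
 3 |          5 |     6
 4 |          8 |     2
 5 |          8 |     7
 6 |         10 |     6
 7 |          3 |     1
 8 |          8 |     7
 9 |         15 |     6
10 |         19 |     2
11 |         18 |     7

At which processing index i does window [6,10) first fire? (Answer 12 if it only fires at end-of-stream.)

i=0 t=3 v=3: → [3,7),[0,4); WM=0
i=1 t=4 v=1: → [3,7); WM=1
i=2 t=1 v=2: → [0,4); WM=1
i=3 t=5 v=6: → [3,7); WM=2
i=4 t=8 v=2: → [6,10); WM=5; [0,4) fires=2
i=5 t=8 v=7: → [6,10); WM=5
i=6 t=10 v=6: → [9,13); WM=7; [3,7) fires=3
i=7 t=3 v=1: DROP (t<7-2); WM=7
i=8 t=8 v=7: → [6,10); WM=7
i=9 t=15 v=6: → [15,19),[12,16); WM=12; [6,10) fires=2
i=10 t=19 v=2: → [18,22); WM=16; [9,13) fires=1 [12,16) fires=1
i=11 t=18 v=7: → [18,22),[15,19); WM=16

9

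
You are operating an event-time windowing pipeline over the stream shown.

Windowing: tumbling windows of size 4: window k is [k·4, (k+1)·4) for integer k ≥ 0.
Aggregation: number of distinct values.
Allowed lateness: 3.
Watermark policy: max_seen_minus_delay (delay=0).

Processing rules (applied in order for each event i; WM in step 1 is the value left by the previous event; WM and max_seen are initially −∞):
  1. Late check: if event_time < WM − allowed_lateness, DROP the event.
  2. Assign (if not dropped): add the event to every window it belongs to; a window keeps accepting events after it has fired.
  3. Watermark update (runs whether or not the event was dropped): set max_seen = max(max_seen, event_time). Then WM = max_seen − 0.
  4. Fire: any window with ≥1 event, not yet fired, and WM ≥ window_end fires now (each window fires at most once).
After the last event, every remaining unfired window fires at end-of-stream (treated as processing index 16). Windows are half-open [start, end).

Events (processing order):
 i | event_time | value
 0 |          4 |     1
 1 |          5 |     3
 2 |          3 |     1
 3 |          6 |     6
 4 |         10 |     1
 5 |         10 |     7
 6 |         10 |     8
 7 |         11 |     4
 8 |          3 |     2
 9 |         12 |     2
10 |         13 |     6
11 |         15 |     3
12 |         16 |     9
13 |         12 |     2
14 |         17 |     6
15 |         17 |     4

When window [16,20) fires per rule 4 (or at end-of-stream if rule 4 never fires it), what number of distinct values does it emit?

3

i=0 t=4 v=1: → [4,8); WM=4
i=1 t=5 v=3: → [4,8); WM=5
i=2 t=3 v=1: → [0,4); WM=5; [0,4) fires=1
i=3 t=6 v=6: → [4,8); WM=6
i=4 t=10 v=1: → [8,12); WM=10; [4,8) fires=3
i=5 t=10 v=7: → [8,12); WM=10
i=6 t=10 v=8: → [8,12); WM=10
i=7 t=11 v=4: → [8,12); WM=11
i=8 t=3 v=2: DROP (t<11-3); WM=11
i=9 t=12 v=2: → [12,16); WM=12; [8,12) fires=4
i=10 t=13 v=6: → [12,16); WM=13
i=11 t=15 v=3: → [12,16); WM=15
i=12 t=16 v=9: → [16,20); WM=16; [12,16) fires=3
i=13 t=12 v=2: DROP (t<16-3); WM=16
i=14 t=17 v=6: → [16,20); WM=17
i=15 t=17 v=4: → [16,20); WM=17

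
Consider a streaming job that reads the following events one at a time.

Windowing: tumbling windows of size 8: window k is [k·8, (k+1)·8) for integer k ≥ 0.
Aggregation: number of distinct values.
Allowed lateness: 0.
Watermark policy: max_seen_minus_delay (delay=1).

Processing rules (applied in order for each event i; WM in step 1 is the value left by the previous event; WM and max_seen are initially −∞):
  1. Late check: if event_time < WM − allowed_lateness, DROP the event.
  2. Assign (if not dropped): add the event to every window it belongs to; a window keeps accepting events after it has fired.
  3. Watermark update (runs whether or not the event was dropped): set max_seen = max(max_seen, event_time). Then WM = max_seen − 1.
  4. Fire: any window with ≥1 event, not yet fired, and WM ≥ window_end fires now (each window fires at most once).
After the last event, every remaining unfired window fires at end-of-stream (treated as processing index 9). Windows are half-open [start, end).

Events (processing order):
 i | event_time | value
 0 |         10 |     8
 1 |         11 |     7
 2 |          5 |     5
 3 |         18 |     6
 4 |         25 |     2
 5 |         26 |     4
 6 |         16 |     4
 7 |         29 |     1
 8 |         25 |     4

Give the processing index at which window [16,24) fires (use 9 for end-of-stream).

4

i=0 t=10 v=8: → [8,16); WM=9
i=1 t=11 v=7: → [8,16); WM=10
i=2 t=5 v=5: DROP (t<10-0); WM=10
i=3 t=18 v=6: → [16,24); WM=17; [8,16) fires=2
i=4 t=25 v=2: → [24,32); WM=24; [16,24) fires=1
i=5 t=26 v=4: → [24,32); WM=25
i=6 t=16 v=4: DROP (t<25-0); WM=25
i=7 t=29 v=1: → [24,32); WM=28
i=8 t=25 v=4: DROP (t<28-0); WM=28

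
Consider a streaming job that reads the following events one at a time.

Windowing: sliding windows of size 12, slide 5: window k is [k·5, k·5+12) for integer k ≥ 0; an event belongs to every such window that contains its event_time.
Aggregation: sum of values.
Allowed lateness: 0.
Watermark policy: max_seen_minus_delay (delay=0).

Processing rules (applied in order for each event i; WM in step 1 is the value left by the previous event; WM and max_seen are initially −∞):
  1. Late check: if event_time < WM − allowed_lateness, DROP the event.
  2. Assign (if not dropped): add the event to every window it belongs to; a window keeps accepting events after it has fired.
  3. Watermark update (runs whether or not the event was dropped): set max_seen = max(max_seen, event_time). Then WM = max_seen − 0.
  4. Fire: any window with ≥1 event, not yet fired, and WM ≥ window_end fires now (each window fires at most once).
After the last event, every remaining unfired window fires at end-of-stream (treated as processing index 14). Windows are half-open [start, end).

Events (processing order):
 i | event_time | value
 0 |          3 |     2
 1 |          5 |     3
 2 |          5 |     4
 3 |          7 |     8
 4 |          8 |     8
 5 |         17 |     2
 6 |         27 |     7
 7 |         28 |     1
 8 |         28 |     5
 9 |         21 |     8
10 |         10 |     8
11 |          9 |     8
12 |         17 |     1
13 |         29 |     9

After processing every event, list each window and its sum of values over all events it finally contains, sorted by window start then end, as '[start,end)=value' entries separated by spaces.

i=0 t=3 v=2: → [0,12); WM=3
i=1 t=5 v=3: → [5,17),[0,12); WM=5
i=2 t=5 v=4: → [5,17),[0,12); WM=5
i=3 t=7 v=8: → [5,17),[0,12); WM=7
i=4 t=8 v=8: → [5,17),[0,12); WM=8
i=5 t=17 v=2: → [15,27),[10,22); WM=17; [0,12) fires=25 [5,17) fires=23
i=6 t=27 v=7: → [25,37),[20,32); WM=27; [10,22) fires=2 [15,27) fires=2
i=7 t=28 v=1: → [25,37),[20,32); WM=28
i=8 t=28 v=5: → [25,37),[20,32); WM=28
i=9 t=21 v=8: DROP (t<28-0); WM=28
i=10 t=10 v=8: DROP (t<28-0); WM=28
i=11 t=9 v=8: DROP (t<28-0); WM=28
i=12 t=17 v=1: DROP (t<28-0); WM=28
i=13 t=29 v=9: → [25,37),[20,32); WM=29

[0,12)=25 [5,17)=23 [10,22)=2 [15,27)=2 [20,32)=22 [25,37)=22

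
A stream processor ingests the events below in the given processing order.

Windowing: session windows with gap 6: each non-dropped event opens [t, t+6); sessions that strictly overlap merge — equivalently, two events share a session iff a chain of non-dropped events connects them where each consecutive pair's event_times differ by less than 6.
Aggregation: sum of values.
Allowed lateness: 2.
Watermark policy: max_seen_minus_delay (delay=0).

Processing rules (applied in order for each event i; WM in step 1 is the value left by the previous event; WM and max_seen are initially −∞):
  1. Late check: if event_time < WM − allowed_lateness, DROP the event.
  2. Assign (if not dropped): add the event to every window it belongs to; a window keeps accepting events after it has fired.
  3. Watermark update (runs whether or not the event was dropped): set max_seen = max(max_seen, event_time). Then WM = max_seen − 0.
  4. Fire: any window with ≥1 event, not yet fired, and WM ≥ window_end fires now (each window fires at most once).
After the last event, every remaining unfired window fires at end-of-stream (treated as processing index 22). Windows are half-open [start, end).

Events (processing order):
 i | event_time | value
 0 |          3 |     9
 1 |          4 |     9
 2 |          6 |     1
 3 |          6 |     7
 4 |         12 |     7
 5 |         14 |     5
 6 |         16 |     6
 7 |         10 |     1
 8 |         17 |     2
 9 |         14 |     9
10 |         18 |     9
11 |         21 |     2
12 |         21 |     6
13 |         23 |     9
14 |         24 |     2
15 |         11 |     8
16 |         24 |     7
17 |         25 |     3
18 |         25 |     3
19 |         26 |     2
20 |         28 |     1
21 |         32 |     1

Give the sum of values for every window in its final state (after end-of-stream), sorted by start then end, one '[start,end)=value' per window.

[3,12)=26 [12,38)=65

i=0 t=3 v=9: → [3,9); WM=3
i=1 t=4 v=9: → [3,10); WM=4
i=2 t=6 v=1: → [3,12); WM=6
i=3 t=6 v=7: → [3,12); WM=6
i=4 t=12 v=7: → [12,18); WM=12
i=5 t=14 v=5: → [12,20); WM=14
i=6 t=16 v=6: → [12,22); WM=16
i=7 t=10 v=1: DROP (t<16-2); WM=16
i=8 t=17 v=2: → [12,23); WM=17
i=9 t=14 v=9: DROP (t<17-2); WM=17
i=10 t=18 v=9: → [12,24); WM=18
i=11 t=21 v=2: → [12,27); WM=21
i=12 t=21 v=6: → [12,27); WM=21
i=13 t=23 v=9: → [12,29); WM=23
i=14 t=24 v=2: → [12,30); WM=24
i=15 t=11 v=8: DROP (t<24-2); WM=24
i=16 t=24 v=7: → [12,30); WM=24
i=17 t=25 v=3: → [12,31); WM=25
i=18 t=25 v=3: → [12,31); WM=25
i=19 t=26 v=2: → [12,32); WM=26
i=20 t=28 v=1: → [12,34); WM=28
i=21 t=32 v=1: → [12,38); WM=32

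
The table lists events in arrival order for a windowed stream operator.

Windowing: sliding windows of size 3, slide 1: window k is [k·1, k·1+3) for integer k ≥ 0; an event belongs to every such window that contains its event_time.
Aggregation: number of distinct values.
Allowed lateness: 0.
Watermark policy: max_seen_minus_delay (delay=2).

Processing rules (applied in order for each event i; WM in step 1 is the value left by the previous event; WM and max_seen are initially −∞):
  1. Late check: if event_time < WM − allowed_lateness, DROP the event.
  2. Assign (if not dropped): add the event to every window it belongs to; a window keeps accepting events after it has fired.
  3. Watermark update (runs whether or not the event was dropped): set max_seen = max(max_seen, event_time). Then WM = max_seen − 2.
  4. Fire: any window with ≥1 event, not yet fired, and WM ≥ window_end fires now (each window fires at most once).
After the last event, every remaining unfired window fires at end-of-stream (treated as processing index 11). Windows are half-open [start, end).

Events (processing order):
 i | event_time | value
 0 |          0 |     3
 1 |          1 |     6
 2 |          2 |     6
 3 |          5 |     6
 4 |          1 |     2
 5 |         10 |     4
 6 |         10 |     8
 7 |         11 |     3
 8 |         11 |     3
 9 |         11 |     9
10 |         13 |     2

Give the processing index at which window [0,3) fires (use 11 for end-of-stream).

3

i=0 t=0 v=3: → [0,3); WM=-2
i=1 t=1 v=6: → [1,4),[0,3); WM=-1
i=2 t=2 v=6: → [2,5),[1,4),[0,3); WM=0
i=3 t=5 v=6: → [5,8),[4,7),[3,6); WM=3; [0,3) fires=2
i=4 t=1 v=2: DROP (t<3-0); WM=3
i=5 t=10 v=4: → [10,13),[9,12),[8,11); WM=8; [1,4) fires=1 [2,5) fires=1 [3,6) fires=1 [4,7) fires=1 [5,8) fires=1
i=6 t=10 v=8: → [10,13),[9,12),[8,11); WM=8
i=7 t=11 v=3: → [11,14),[10,13),[9,12); WM=9
i=8 t=11 v=3: → [11,14),[10,13),[9,12); WM=9
i=9 t=11 v=9: → [11,14),[10,13),[9,12); WM=9
i=10 t=13 v=2: → [13,16),[12,15),[11,14); WM=11; [8,11) fires=2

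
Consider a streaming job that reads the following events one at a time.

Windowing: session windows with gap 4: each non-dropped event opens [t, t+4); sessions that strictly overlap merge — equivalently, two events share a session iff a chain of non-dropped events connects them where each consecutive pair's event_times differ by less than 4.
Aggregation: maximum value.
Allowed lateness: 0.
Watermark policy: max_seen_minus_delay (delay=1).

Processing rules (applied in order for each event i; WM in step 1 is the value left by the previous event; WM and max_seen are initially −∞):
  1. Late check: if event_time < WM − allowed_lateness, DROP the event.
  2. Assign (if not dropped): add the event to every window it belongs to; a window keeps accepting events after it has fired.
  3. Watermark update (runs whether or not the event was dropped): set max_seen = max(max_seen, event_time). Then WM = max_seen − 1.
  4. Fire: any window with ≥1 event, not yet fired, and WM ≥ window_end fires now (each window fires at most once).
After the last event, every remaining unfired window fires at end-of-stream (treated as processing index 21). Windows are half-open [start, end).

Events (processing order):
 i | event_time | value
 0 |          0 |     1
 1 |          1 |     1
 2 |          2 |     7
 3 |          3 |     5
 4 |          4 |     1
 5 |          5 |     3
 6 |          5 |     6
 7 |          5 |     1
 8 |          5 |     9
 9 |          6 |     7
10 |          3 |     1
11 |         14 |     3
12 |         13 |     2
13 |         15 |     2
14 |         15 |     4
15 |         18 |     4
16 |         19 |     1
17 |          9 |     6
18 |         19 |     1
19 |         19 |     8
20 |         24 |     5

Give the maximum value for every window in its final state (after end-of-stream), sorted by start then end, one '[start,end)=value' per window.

[0,10)=9 [13,23)=8 [24,28)=5

i=0 t=0 v=1: → [0,4); WM=-1
i=1 t=1 v=1: → [0,5); WM=0
i=2 t=2 v=7: → [0,6); WM=1
i=3 t=3 v=5: → [0,7); WM=2
i=4 t=4 v=1: → [0,8); WM=3
i=5 t=5 v=3: → [0,9); WM=4
i=6 t=5 v=6: → [0,9); WM=4
i=7 t=5 v=1: → [0,9); WM=4
i=8 t=5 v=9: → [0,9); WM=4
i=9 t=6 v=7: → [0,10); WM=5
i=10 t=3 v=1: DROP (t<5-0); WM=5
i=11 t=14 v=3: → [14,18); WM=13
i=12 t=13 v=2: → [13,18); WM=13
i=13 t=15 v=2: → [13,19); WM=14
i=14 t=15 v=4: → [13,19); WM=14
i=15 t=18 v=4: → [13,22); WM=17
i=16 t=19 v=1: → [13,23); WM=18
i=17 t=9 v=6: DROP (t<18-0); WM=18
i=18 t=19 v=1: → [13,23); WM=18
i=19 t=19 v=8: → [13,23); WM=18
i=20 t=24 v=5: → [24,28); WM=23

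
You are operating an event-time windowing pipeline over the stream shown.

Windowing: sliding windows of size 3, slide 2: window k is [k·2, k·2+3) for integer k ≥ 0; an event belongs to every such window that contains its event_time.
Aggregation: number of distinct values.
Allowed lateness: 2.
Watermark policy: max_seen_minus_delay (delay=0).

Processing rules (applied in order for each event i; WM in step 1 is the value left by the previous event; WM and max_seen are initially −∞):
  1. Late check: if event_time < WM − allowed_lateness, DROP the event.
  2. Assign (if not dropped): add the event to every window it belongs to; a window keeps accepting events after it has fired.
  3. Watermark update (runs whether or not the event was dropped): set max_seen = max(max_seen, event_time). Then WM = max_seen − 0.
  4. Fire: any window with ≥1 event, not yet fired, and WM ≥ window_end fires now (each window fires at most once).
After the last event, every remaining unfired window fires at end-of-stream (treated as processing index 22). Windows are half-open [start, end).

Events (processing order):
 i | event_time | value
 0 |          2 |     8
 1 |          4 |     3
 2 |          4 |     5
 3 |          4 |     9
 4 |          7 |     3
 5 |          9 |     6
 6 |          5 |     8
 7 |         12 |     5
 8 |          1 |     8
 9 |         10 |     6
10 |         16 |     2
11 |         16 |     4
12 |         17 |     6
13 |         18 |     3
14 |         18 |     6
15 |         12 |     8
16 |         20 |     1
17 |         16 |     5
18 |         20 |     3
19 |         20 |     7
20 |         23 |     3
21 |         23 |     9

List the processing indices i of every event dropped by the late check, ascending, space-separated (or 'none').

6 8 15 17

i=0 t=2 v=8: → [2,5),[0,3); WM=2
i=1 t=4 v=3: → [4,7),[2,5); WM=4; [0,3) fires=1
i=2 t=4 v=5: → [4,7),[2,5); WM=4
i=3 t=4 v=9: → [4,7),[2,5); WM=4
i=4 t=7 v=3: → [6,9); WM=7; [2,5) fires=4 [4,7) fires=3
i=5 t=9 v=6: → [8,11); WM=9; [6,9) fires=1
i=6 t=5 v=8: DROP (t<9-2); WM=9
i=7 t=12 v=5: → [12,15),[10,13); WM=12; [8,11) fires=1
i=8 t=1 v=8: DROP (t<12-2); WM=12
i=9 t=10 v=6: → [10,13),[8,11); WM=12
i=10 t=16 v=2: → [16,19),[14,17); WM=16; [10,13) fires=2 [12,15) fires=1
i=11 t=16 v=4: → [16,19),[14,17); WM=16
i=12 t=17 v=6: → [16,19); WM=17; [14,17) fires=2
i=13 t=18 v=3: → [18,21),[16,19); WM=18
i=14 t=18 v=6: → [18,21),[16,19); WM=18
i=15 t=12 v=8: DROP (t<18-2); WM=18
i=16 t=20 v=1: → [20,23),[18,21); WM=20; [16,19) fires=4
i=17 t=16 v=5: DROP (t<20-2); WM=20
i=18 t=20 v=3: → [20,23),[18,21); WM=20
i=19 t=20 v=7: → [20,23),[18,21); WM=20
i=20 t=23 v=3: → [22,25); WM=23; [18,21) fires=4 [20,23) fires=3
i=21 t=23 v=9: → [22,25); WM=23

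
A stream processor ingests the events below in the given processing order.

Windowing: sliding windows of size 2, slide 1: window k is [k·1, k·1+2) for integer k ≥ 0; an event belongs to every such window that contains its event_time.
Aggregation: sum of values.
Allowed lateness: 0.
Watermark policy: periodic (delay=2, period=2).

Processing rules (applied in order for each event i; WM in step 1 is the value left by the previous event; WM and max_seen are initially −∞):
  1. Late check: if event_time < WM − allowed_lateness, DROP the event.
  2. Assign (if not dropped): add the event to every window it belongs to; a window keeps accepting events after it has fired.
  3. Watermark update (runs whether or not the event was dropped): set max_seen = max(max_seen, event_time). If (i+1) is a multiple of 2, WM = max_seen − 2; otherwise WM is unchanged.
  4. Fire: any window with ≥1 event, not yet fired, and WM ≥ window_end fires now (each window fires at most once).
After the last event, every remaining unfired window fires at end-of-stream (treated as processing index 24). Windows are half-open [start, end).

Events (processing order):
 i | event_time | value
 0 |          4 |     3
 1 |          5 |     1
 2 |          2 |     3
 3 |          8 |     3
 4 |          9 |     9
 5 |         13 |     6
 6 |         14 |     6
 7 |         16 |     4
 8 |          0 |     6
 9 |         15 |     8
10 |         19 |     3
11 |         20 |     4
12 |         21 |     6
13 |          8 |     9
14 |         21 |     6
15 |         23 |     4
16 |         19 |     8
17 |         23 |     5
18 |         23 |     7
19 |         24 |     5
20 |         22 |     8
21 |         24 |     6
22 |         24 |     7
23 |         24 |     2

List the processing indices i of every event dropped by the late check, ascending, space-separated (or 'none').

i=0 t=4 v=3: → [4,6),[3,5); WM=−∞
i=1 t=5 v=1: → [5,7),[4,6); WM=3
i=2 t=2 v=3: DROP (t<3-0); WM=3
i=3 t=8 v=3: → [8,10),[7,9); WM=6; [3,5) fires=3 [4,6) fires=4
i=4 t=9 v=9: → [9,11),[8,10); WM=6
i=5 t=13 v=6: → [13,15),[12,14); WM=11; [5,7) fires=1 [7,9) fires=3 [8,10) fires=12 [9,11) fires=9
i=6 t=14 v=6: → [14,16),[13,15); WM=11
i=7 t=16 v=4: → [16,18),[15,17); WM=14; [12,14) fires=6
i=8 t=0 v=6: DROP (t<14-0); WM=14
i=9 t=15 v=8: → [15,17),[14,16); WM=14
i=10 t=19 v=3: → [19,21),[18,20); WM=14
i=11 t=20 v=4: → [20,22),[19,21); WM=18; [13,15) fires=12 [14,16) fires=14 [15,17) fires=12 [16,18) fires=4
i=12 t=21 v=6: → [21,23),[20,22); WM=18
i=13 t=8 v=9: DROP (t<18-0); WM=19
i=14 t=21 v=6: → [21,23),[20,22); WM=19
i=15 t=23 v=4: → [23,25),[22,24); WM=21; [18,20) fires=3 [19,21) fires=7
i=16 t=19 v=8: DROP (t<21-0); WM=21
i=17 t=23 v=5: → [23,25),[22,24); WM=21
i=18 t=23 v=7: → [23,25),[22,24); WM=21
i=19 t=24 v=5: → [24,26),[23,25); WM=22; [20,22) fires=16
i=20 t=22 v=8: → [22,24),[21,23); WM=22
i=21 t=24 v=6: → [24,26),[23,25); WM=22
i=22 t=24 v=7: → [24,26),[23,25); WM=22
i=23 t=24 v=2: → [24,26),[23,25); WM=22

2 8 13 16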